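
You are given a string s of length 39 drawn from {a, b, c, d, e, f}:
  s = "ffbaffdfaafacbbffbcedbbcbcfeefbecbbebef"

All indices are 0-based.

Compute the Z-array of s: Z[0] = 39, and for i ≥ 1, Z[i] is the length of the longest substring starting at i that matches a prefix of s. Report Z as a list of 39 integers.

[39, 1, 0, 0, 2, 1, 0, 1, 0, 0, 1, 0, 0, 0, 0, 3, 1, 0, 0, 0, 0, 0, 0, 0, 0, 0, 1, 0, 0, 1, 0, 0, 0, 0, 0, 0, 0, 0, 1]

Z[0]=39
i=1: outside box; Z[1]=1 grow→box=[1,2)
i=2: outside box; Z[2]=0
i=3: outside box; Z[3]=0
i=4: outside box; Z[4]=2 grow→box=[4,6)
i=5: min(r-i=1, Z[1]=1)=1; Z[5]=1
i=6: outside box; Z[6]=0
i=7: outside box; Z[7]=1 grow→box=[7,8)
i=8: outside box; Z[8]=0
i=9: outside box; Z[9]=0
i=10: outside box; Z[10]=1 grow→box=[10,11)
i=11: outside box; Z[11]=0
i=12: outside box; Z[12]=0
i=13: outside box; Z[13]=0
i=14: outside box; Z[14]=0
i=15: outside box; Z[15]=3 grow→box=[15,18)
i=16: min(r-i=2, Z[1]=1)=1; Z[16]=1
i=17: min(r-i=1, Z[2]=0)=0; Z[17]=0
i=18: outside box; Z[18]=0
i=19: outside box; Z[19]=0
i=20: outside box; Z[20]=0
i=21: outside box; Z[21]=0
i=22: outside box; Z[22]=0
i=23: outside box; Z[23]=0
i=24: outside box; Z[24]=0
i=25: outside box; Z[25]=0
i=26: outside box; Z[26]=1 grow→box=[26,27)
i=27: outside box; Z[27]=0
i=28: outside box; Z[28]=0
i=29: outside box; Z[29]=1 grow→box=[29,30)
i=30: outside box; Z[30]=0
i=31: outside box; Z[31]=0
i=32: outside box; Z[32]=0
i=33: outside box; Z[33]=0
i=34: outside box; Z[34]=0
i=35: outside box; Z[35]=0
i=36: outside box; Z[36]=0
i=37: outside box; Z[37]=0
i=38: outside box; Z[38]=1 grow→box=[38,39)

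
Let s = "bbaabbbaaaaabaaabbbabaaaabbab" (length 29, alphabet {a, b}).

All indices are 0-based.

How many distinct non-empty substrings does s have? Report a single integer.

rank→(start, suffix):
  0 → (7, 'aaaaabaaabbbabaaaabbab')
  1 → (8, 'aaaabaaabbbabaaaabbab')
  2 → (21, 'aaaabbab')
  3 → (9, 'aaabaaabbbabaaaabbab')
  4 → (22, 'aaabbab')
  5 → (13, 'aaabbbabaaaabbab')
  6 → (10, 'aabaaabbbabaaaabbab')
  7 → (23, 'aabbab')
  8 → (2, 'aabbbaaaaabaaabbbabaaaabbab')
  9 → (14, 'aabbbabaaaabbab')
  10 → (27, 'ab')
  11 → (19, 'abaaaabbab')
  12 → (11, 'abaaabbbabaaaabbab')
  13 → (24, 'abbab')
  14 → (3, 'abbbaaaaabaaabbbabaaaabbab')
  15 → (15, 'abbbabaaaabbab')
  16 → (28, 'b')
  17 → (6, 'baaaaabaaabbbabaaaabbab')
  18 → (20, 'baaaabbab')
  19 → (12, 'baaabbbabaaaabbab')
  20 → (1, 'baabbbaaaaabaaabbbabaaaabbab')
  21 → (26, 'bab')
  22 → (18, 'babaaaabbab')
  23 → (5, 'bbaaaaabaaabbbabaaaabbab')
  24 → (0, 'bbaabbbaaaaabaaabbbabaaaabbab')
  25 → (25, 'bbab')
  26 → (17, 'bbabaaaabbab')
  27 → (4, 'bbbaaaaabaaabbbabaaaabbab')
  28 → (16, 'bbbabaaaabbab')

SA = [7, 8, 21, 9, 22, 13, 10, 23, 2, 14, 27, 19, 11, 24, 3, 15, 28, 6, 20, 12, 1, 26, 18, 5, 0, 25, 17, 4, 16]
[i] adj suffixes → lcp
  [1] 7/8 → 4 ('aaaa')
  [2] 8/21 → 5 ('aaaab')
  [3] 21/9 → 3 ('aaa')
  [4] 9/22 → 4 ('aaab')
  [5] 22/13 → 5 ('aaabb')
  [6] 13/10 → 2 ('aa')
  [7] 10/23 → 3 ('aab')
  [8] 23/2 → 4 ('aabb')
  [9] 2/14 → 6 ('aabbba')
  [10] 14/27 → 1 ('a')
  [11] 27/19 → 2 ('ab')
  [12] 19/11 → 5 ('abaaa')
  [13] 11/24 → 2 ('ab')
  [14] 24/3 → 3 ('abb')
  [15] 3/15 → 5 ('abbba')
  [16] 15/28 → 0 ('')
  [17] 28/6 → 1 ('b')
  [18] 6/20 → 5 ('baaaa')
  [19] 20/12 → 4 ('baaa')
  [20] 12/1 → 3 ('baa')
  [21] 1/26 → 2 ('ba')
  [22] 26/18 → 3 ('bab')
  [23] 18/5 → 1 ('b')
  [24] 5/0 → 4 ('bbaa')
  [25] 0/25 → 3 ('bba')
  [26] 25/17 → 4 ('bbab')
  [27] 17/4 → 2 ('bb')
  [28] 4/16 → 4 ('bbba')

n(n+1)/2 = 29·30/2 = 435
Σ LCP = 0 + 4 + 5 + 3 + 4 + 5 + 2 + 3 + 4 + 6 + 1 + 2 + 5 + 2 + 3 + 5 + 0 + 1 + 5 + 4 + 3 + 2 + 3 + 1 + 4 + 3 + 4 + 2 + 4 = 90
distinct = 435 − 90 = 345

345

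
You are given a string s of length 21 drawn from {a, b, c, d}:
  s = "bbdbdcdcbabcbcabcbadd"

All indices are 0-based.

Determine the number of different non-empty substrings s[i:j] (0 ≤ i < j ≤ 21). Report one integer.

sorted suffixes:
  #0 SA[0]=14  'abcbadd'
  #1 SA[1]=9  'abcbcabcbadd'
  #2 SA[2]=18  'add'
  #3 SA[3]=8  'babcbcabcbadd'
  #4 SA[4]=17  'badd'
  #5 SA[5]=0  'bbdbdcdcbabcbcabcbadd'
  #6 SA[6]=12  'bcabcbadd'
  #7 SA[7]=15  'bcbadd'
  #8 SA[8]=10  'bcbcabcbadd'
  #9 SA[9]=1  'bdbdcdcbabcbcabcbadd'
  #10 SA[10]=3  'bdcdcbabcbcabcbadd'
  #11 SA[11]=13  'cabcbadd'
  #12 SA[12]=7  'cbabcbcabcbadd'
  #13 SA[13]=16  'cbadd'
  #14 SA[14]=11  'cbcabcbadd'
  #15 SA[15]=5  'cdcbabcbcabcbadd'
  #16 SA[16]=20  'd'
  #17 SA[17]=2  'dbdcdcbabcbcabcbadd'
  #18 SA[18]=6  'dcbabcbcabcbadd'
  #19 SA[19]=4  'dcdcbabcbcabcbadd'
  #20 SA[20]=19  'dd'

SA = [14, 9, 18, 8, 17, 0, 12, 15, 10, 1, 3, 13, 7, 16, 11, 5, 20, 2, 6, 4, 19]
rank  pair      lcp
   1  s[14:],s[9:]  4  'abcb'
   2  s[9:],s[18:]  1  'a'
   3  s[18:],s[8:]  0  ''
   4  s[8:],s[17:]  2  'ba'
   5  s[17:],s[0:]  1  'b'
   6  s[0:],s[12:]  1  'b'
   7  s[12:],s[15:]  2  'bc'
   8  s[15:],s[10:]  3  'bcb'
   9  s[10:],s[1:]  1  'b'
  10  s[1:],s[3:]  2  'bd'
  11  s[3:],s[13:]  0  ''
  12  s[13:],s[7:]  1  'c'
  13  s[7:],s[16:]  3  'cba'
  14  s[16:],s[11:]  2  'cb'
  15  s[11:],s[5:]  1  'c'
  16  s[5:],s[20:]  0  ''
  17  s[20:],s[2:]  1  'd'
  18  s[2:],s[6:]  1  'd'
  19  s[6:],s[4:]  2  'dc'
  20  s[4:],s[19:]  1  'd'

n(n+1)/2 = 21·22/2 = 231
Σ LCP = 0 + 4 + 1 + 0 + 2 + 1 + 1 + 2 + 3 + 1 + 2 + 0 + 1 + 3 + 2 + 1 + 0 + 1 + 1 + 2 + 1 = 29
distinct = 231 − 29 = 202

202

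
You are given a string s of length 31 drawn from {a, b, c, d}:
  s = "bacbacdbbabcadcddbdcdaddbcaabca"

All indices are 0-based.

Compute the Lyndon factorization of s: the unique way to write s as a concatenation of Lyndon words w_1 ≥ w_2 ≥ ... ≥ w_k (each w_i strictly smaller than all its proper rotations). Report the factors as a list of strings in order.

["b", "acbacdbb", "abcadcddbdcdaddbc", "aabc", "a"]

emit factor 1: 'b' (i=0, period=1)
emit factor 2: 'acbacdbb' (i=1, period=8)
emit factor 3: 'abcadcddbdcdaddbc' (i=9, period=17)
emit factor 4: 'aabc' (i=26, period=4)
emit factor 5: 'a' (i=30, period=1)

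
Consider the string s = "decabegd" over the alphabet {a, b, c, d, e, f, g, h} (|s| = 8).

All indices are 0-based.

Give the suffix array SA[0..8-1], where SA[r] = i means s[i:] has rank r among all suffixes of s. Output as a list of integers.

[3, 4, 2, 7, 0, 1, 5, 6]

rank→(start, suffix):
  0 → (3, 'abegd')
  1 → (4, 'begd')
  2 → (2, 'cabegd')
  3 → (7, 'd')
  4 → (0, 'decabegd')
  5 → (1, 'ecabegd')
  6 → (5, 'egd')
  7 → (6, 'gd')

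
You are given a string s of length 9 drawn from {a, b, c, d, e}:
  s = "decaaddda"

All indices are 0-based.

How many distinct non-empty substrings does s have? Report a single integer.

39

rank | idx | suffix
   0 |   8 | a
   1 |   3 | aaddda
   2 |   4 | addda
   3 |   2 | caaddda
   4 |   7 | da
   5 |   6 | dda
   6 |   5 | ddda
   7 |   0 | decaaddda
   8 |   1 | ecaaddda

SA = [8, 3, 4, 2, 7, 6, 5, 0, 1]
[i] adj suffixes → lcp
  [1] 8/3 → 1 ('a')
  [2] 3/4 → 1 ('a')
  [3] 4/2 → 0 ('')
  [4] 2/7 → 0 ('')
  [5] 7/6 → 1 ('d')
  [6] 6/5 → 2 ('dd')
  [7] 5/0 → 1 ('d')
  [8] 0/1 → 0 ('')

n(n+1)/2 = 9·10/2 = 45
Σ LCP = 0 + 1 + 1 + 0 + 0 + 1 + 2 + 1 + 0 = 6
distinct = 45 − 6 = 39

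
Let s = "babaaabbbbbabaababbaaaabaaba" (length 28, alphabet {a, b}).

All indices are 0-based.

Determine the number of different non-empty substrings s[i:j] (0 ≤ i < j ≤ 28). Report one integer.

326

rank | idx | suffix
   0 |  27 | a
   1 |  19 | aaaabaaba
   2 |  20 | aaabaaba
   3 |   3 | aaabbbbbabaababbaaaabaaba
   4 |  24 | aaba
   5 |  21 | aabaaba
   6 |  13 | aababbaaaabaaba
   7 |   4 | aabbbbbabaababbaaaabaaba
   8 |  25 | aba
   9 |   1 | abaaabbbbbabaababbaaaabaaba
  10 |  22 | abaaba
  11 |  11 | abaababbaaaabaaba
  12 |  14 | ababbaaaabaaba
  13 |  16 | abbaaaabaaba
  14 |   5 | abbbbbabaababbaaaabaaba
  15 |  26 | ba
  16 |  18 | baaaabaaba
  17 |   2 | baaabbbbbabaababbaaaabaaba
  18 |  23 | baaba
  19 |  12 | baababbaaaabaaba
  20 |   0 | babaaabbbbbabaababbaaaabaaba
  21 |  10 | babaababbaaaabaaba
  22 |  15 | babbaaaabaaba
  23 |  17 | bbaaaabaaba
  24 |   9 | bbabaababbaaaabaaba
  25 |   8 | bbbabaababbaaaabaaba
  26 |   7 | bbbbabaababbaaaabaaba
  27 |   6 | bbbbbabaababbaaaabaaba

SA = [27, 19, 20, 3, 24, 21, 13, 4, 25, 1, 22, 11, 14, 16, 5, 26, 18, 2, 23, 12, 0, 10, 15, 17, 9, 8, 7, 6]
[i] adj suffixes → lcp
  [1] 27/19 → 1 ('a')
  [2] 19/20 → 3 ('aaa')
  [3] 20/3 → 4 ('aaab')
  [4] 3/24 → 2 ('aa')
  [5] 24/21 → 4 ('aaba')
  [6] 21/13 → 4 ('aaba')
  [7] 13/4 → 3 ('aab')
  [8] 4/25 → 1 ('a')
  [9] 25/1 → 3 ('aba')
  [10] 1/22 → 4 ('abaa')
  [11] 22/11 → 6 ('abaaba')
  [12] 11/14 → 3 ('aba')
  [13] 14/16 → 2 ('ab')
  [14] 16/5 → 3 ('abb')
  [15] 5/26 → 0 ('')
  [16] 26/18 → 2 ('ba')
  [17] 18/2 → 4 ('baaa')
  [18] 2/23 → 3 ('baa')
  [19] 23/12 → 5 ('baaba')
  [20] 12/0 → 2 ('ba')
  [21] 0/10 → 5 ('babaa')
  [22] 10/15 → 3 ('bab')
  [23] 15/17 → 1 ('b')
  [24] 17/9 → 3 ('bba')
  [25] 9/8 → 2 ('bb')
  [26] 8/7 → 3 ('bbb')
  [27] 7/6 → 4 ('bbbb')

n(n+1)/2 = 28·29/2 = 406
Σ LCP = 0 + 1 + 3 + 4 + 2 + 4 + 4 + 3 + 1 + 3 + 4 + 6 + 3 + 2 + 3 + 0 + 2 + 4 + 3 + 5 + 2 + 5 + 3 + 1 + 3 + 2 + 3 + 4 = 80
distinct = 406 − 80 = 326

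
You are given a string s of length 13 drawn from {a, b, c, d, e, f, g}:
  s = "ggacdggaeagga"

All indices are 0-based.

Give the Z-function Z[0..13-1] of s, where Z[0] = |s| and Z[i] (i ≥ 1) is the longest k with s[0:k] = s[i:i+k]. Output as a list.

Z[0]=13
i=1: i≥r, start 0; Z[1]=1 scan→box=[1,2)
i=2: i≥r, start 0; Z[2]=0
i=3: i≥r, start 0; Z[3]=0
i=4: i≥r, start 0; Z[4]=0
i=5: i≥r, start 0; Z[5]=3 scan→box=[5,8)
i=6: min(r-i=2, Z[1]=1)=1; Z[6]=1
i=7: min(r-i=1, Z[2]=0)=0; Z[7]=0
i=8: i≥r, start 0; Z[8]=0
i=9: i≥r, start 0; Z[9]=0
i=10: i≥r, start 0; Z[10]=3 scan→box=[10,13)
i=11: min(r-i=2, Z[1]=1)=1; Z[11]=1
i=12: min(r-i=1, Z[2]=0)=0; Z[12]=0

[13, 1, 0, 0, 0, 3, 1, 0, 0, 0, 3, 1, 0]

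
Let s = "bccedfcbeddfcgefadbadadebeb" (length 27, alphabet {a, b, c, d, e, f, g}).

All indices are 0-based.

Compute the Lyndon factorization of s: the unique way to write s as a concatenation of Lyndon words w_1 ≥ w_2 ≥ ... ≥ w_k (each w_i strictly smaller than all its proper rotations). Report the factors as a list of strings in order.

["bccedfcbeddfcgef", "adb", "adadebeb"]

emit factor 1: 'bccedfcbeddfcgef' (i=0, period=16)
emit factor 2: 'adb' (i=16, period=3)
emit factor 3: 'adadebeb' (i=19, period=8)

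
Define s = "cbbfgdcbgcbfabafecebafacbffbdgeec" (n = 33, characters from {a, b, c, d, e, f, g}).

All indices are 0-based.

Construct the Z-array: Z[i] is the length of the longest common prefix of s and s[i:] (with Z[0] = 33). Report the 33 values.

Z[0]=33
i=1: i≥r, start 0; Z[1]=0
i=2: i≥r, start 0; Z[2]=0
i=3: i≥r, start 0; Z[3]=0
i=4: i≥r, start 0; Z[4]=0
i=5: i≥r, start 0; Z[5]=0
i=6: i≥r, start 0; Z[6]=2 grow→box=[6,8)
i=7: min(r-i=1, Z[1]=0)=0; Z[7]=0
i=8: i≥r, start 0; Z[8]=0
i=9: i≥r, start 0; Z[9]=2 grow→box=[9,11)
i=10: min(r-i=1, Z[1]=0)=0; Z[10]=0
i=11: i≥r, start 0; Z[11]=0
i=12: i≥r, start 0; Z[12]=0
i=13: i≥r, start 0; Z[13]=0
i=14: i≥r, start 0; Z[14]=0
i=15: i≥r, start 0; Z[15]=0
i=16: i≥r, start 0; Z[16]=0
i=17: i≥r, start 0; Z[17]=1 grow→box=[17,18)
i=18: i≥r, start 0; Z[18]=0
i=19: i≥r, start 0; Z[19]=0
i=20: i≥r, start 0; Z[20]=0
i=21: i≥r, start 0; Z[21]=0
i=22: i≥r, start 0; Z[22]=0
i=23: i≥r, start 0; Z[23]=2 grow→box=[23,25)
i=24: min(r-i=1, Z[1]=0)=0; Z[24]=0
i=25: i≥r, start 0; Z[25]=0
i=26: i≥r, start 0; Z[26]=0
i=27: i≥r, start 0; Z[27]=0
i=28: i≥r, start 0; Z[28]=0
i=29: i≥r, start 0; Z[29]=0
i=30: i≥r, start 0; Z[30]=0
i=31: i≥r, start 0; Z[31]=0
i=32: i≥r, start 0; Z[32]=1 grow→box=[32,33)

[33, 0, 0, 0, 0, 0, 2, 0, 0, 2, 0, 0, 0, 0, 0, 0, 0, 1, 0, 0, 0, 0, 0, 2, 0, 0, 0, 0, 0, 0, 0, 0, 1]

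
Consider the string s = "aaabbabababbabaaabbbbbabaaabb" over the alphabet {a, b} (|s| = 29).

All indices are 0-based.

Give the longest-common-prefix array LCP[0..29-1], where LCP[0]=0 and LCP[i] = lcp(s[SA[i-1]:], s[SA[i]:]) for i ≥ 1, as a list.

rank→(start, suffix):
  0 → (24, 'aaabb')
  1 → (0, 'aaabbabababbabaaabbbbbabaaabb')
  2 → (14, 'aaabbbbbabaaabb')
  3 → (25, 'aabb')
  4 → (1, 'aabbabababbabaaabbbbbabaaabb')
  5 → (15, 'aabbbbbabaaabb')
  6 → (22, 'abaaabb')
  7 → (12, 'abaaabbbbbabaaabb')
  8 → (5, 'abababbabaaabbbbbabaaabb')
  9 → (7, 'ababbabaaabbbbbabaaabb')
  10 → (26, 'abb')
  11 → (9, 'abbabaaabbbbbabaaabb')
  12 → (2, 'abbabababbabaaabbbbbabaaabb')
  13 → (16, 'abbbbbabaaabb')
  14 → (28, 'b')
  15 → (23, 'baaabb')
  16 → (13, 'baaabbbbbabaaabb')
  17 → (21, 'babaaabb')
  18 → (11, 'babaaabbbbbabaaabb')
  19 → (4, 'babababbabaaabbbbbabaaabb')
  20 → (6, 'bababbabaaabbbbbabaaabb')
  21 → (8, 'babbabaaabbbbbabaaabb')
  22 → (27, 'bb')
  23 → (20, 'bbabaaabb')
  24 → (10, 'bbabaaabbbbbabaaabb')
  25 → (3, 'bbabababbabaaabbbbbabaaabb')
  26 → (19, 'bbbabaaabb')
  27 → (18, 'bbbbabaaabb')
  28 → (17, 'bbbbbabaaabb')

SA = [24, 0, 14, 25, 1, 15, 22, 12, 5, 7, 26, 9, 2, 16, 28, 23, 13, 21, 11, 4, 6, 8, 27, 20, 10, 3, 19, 18, 17]
i: (SA[i-1],SA[i]) lcp shared
  1: (24,0) 5 'aaabb'
  2: (0,14) 5 'aaabb'
  3: (14,25) 2 'aa'
  4: (25,1) 4 'aabb'
  5: (1,15) 4 'aabb'
  6: (15,22) 1 'a'
  7: (22,12) 7 'abaaabb'
  8: (12,5) 3 'aba'
  9: (5,7) 4 'abab'
  10: (7,26) 2 'ab'
  11: (26,9) 3 'abb'
  12: (9,2) 6 'abbaba'
  13: (2,16) 3 'abb'
  14: (16,28) 0 ''
  15: (28,23) 1 'b'
  16: (23,13) 6 'baaabb'
  17: (13,21) 2 'ba'
  18: (21,11) 8 'babaaabb'
  19: (11,4) 4 'baba'
  20: (4,6) 5 'babab'
  21: (6,8) 3 'bab'
  22: (8,27) 1 'b'
  23: (27,20) 2 'bb'
  24: (20,10) 9 'bbabaaabb'
  25: (10,3) 5 'bbaba'
  26: (3,19) 2 'bb'
  27: (19,18) 3 'bbb'
  28: (18,17) 4 'bbbb'

[0, 5, 5, 2, 4, 4, 1, 7, 3, 4, 2, 3, 6, 3, 0, 1, 6, 2, 8, 4, 5, 3, 1, 2, 9, 5, 2, 3, 4]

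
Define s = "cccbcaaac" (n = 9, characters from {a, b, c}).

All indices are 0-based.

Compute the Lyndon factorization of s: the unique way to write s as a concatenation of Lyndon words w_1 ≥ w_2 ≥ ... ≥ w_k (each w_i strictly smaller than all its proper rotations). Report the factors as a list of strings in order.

["c", "c", "c", "bc", "aaac"]

emit factor 1: 'c' (i=0, period=1)
emit factor 2: 'c' (i=1, period=1)
emit factor 3: 'c' (i=2, period=1)
emit factor 4: 'bc' (i=3, period=2)
emit factor 5: 'aaac' (i=5, period=4)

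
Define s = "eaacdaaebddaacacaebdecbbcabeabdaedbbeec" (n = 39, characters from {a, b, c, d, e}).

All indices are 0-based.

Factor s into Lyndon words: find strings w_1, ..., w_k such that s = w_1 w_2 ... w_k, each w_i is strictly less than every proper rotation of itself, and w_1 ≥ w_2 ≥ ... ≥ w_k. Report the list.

["e", "aacdaaebdd", "aacacaebdecbbcabeabdaedbbeec"]

emit factor 1: 'e' (i=0, period=1)
emit factor 2: 'aacdaaebdd' (i=1, period=10)
emit factor 3: 'aacacaebdecbbcabeabdaedbbeec' (i=11, period=28)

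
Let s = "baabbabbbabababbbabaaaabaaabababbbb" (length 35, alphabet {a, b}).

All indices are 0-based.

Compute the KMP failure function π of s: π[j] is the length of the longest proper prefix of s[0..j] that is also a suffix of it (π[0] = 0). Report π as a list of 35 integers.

π[0] = 0
j=1 s[j]='a': π[1]=0 (border '')
j=2 s[j]='a': π[2]=0 (border '')
j=3 s[j]='b': π[3]=1 (border 'b')
j=4 s[j]='b': k: 1→0; π[4]=1 (border 'b')
j=5 s[j]='a': π[5]=2 (border 'ba')
j=6 s[j]='b': k: 2→0; π[6]=1 (border 'b')
j=7 s[j]='b': k: 1→0; π[7]=1 (border 'b')
j=8 s[j]='b': k: 1→0; π[8]=1 (border 'b')
j=9 s[j]='a': π[9]=2 (border 'ba')
j=10 s[j]='b': k: 2→0; π[10]=1 (border 'b')
j=11 s[j]='a': π[11]=2 (border 'ba')
j=12 s[j]='b': k: 2→0; π[12]=1 (border 'b')
j=13 s[j]='a': π[13]=2 (border 'ba')
j=14 s[j]='b': k: 2→0; π[14]=1 (border 'b')
j=15 s[j]='b': k: 1→0; π[15]=1 (border 'b')
j=16 s[j]='b': k: 1→0; π[16]=1 (border 'b')
j=17 s[j]='a': π[17]=2 (border 'ba')
j=18 s[j]='b': k: 2→0; π[18]=1 (border 'b')
j=19 s[j]='a': π[19]=2 (border 'ba')
j=20 s[j]='a': π[20]=3 (border 'baa')
j=21 s[j]='a': k: 3→0; π[21]=0 (border '')
j=22 s[j]='a': π[22]=0 (border '')
j=23 s[j]='b': π[23]=1 (border 'b')
j=24 s[j]='a': π[24]=2 (border 'ba')
j=25 s[j]='a': π[25]=3 (border 'baa')
j=26 s[j]='a': k: 3→0; π[26]=0 (border '')
j=27 s[j]='b': π[27]=1 (border 'b')
j=28 s[j]='a': π[28]=2 (border 'ba')
j=29 s[j]='b': k: 2→0; π[29]=1 (border 'b')
j=30 s[j]='a': π[30]=2 (border 'ba')
j=31 s[j]='b': k: 2→0; π[31]=1 (border 'b')
j=32 s[j]='b': k: 1→0; π[32]=1 (border 'b')
j=33 s[j]='b': k: 1→0; π[33]=1 (border 'b')
j=34 s[j]='b': k: 1→0; π[34]=1 (border 'b')

[0, 0, 0, 1, 1, 2, 1, 1, 1, 2, 1, 2, 1, 2, 1, 1, 1, 2, 1, 2, 3, 0, 0, 1, 2, 3, 0, 1, 2, 1, 2, 1, 1, 1, 1]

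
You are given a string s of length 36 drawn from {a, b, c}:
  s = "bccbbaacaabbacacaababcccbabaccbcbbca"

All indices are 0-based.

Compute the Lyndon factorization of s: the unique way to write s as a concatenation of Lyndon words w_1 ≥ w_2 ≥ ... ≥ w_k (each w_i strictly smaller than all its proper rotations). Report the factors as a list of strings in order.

["bcc", "b", "b", "aac", "aabbacac", "aababcccbabaccbcbbc", "a"]

emit factor 1: 'bcc' (i=0, period=3)
emit factor 2: 'b' (i=3, period=1)
emit factor 3: 'b' (i=4, period=1)
emit factor 4: 'aac' (i=5, period=3)
emit factor 5: 'aabbacac' (i=8, period=8)
emit factor 6: 'aababcccbabaccbcbbc' (i=16, period=19)
emit factor 7: 'a' (i=35, period=1)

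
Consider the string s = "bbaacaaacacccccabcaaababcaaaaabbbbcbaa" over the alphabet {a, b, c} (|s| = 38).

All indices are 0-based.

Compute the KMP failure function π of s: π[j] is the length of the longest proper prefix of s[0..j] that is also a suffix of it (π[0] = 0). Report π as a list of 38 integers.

π[0] = 0
j=1 s[j]='b': π[1]=1 (border 'b')
j=2 s[j]='a': k: 1→0; π[2]=0 (border '')
j=3 s[j]='a': π[3]=0 (border '')
j=4 s[j]='c': π[4]=0 (border '')
j=5 s[j]='a': π[5]=0 (border '')
j=6 s[j]='a': π[6]=0 (border '')
j=7 s[j]='a': π[7]=0 (border '')
j=8 s[j]='c': π[8]=0 (border '')
j=9 s[j]='a': π[9]=0 (border '')
j=10 s[j]='c': π[10]=0 (border '')
j=11 s[j]='c': π[11]=0 (border '')
j=12 s[j]='c': π[12]=0 (border '')
j=13 s[j]='c': π[13]=0 (border '')
j=14 s[j]='c': π[14]=0 (border '')
j=15 s[j]='a': π[15]=0 (border '')
j=16 s[j]='b': π[16]=1 (border 'b')
j=17 s[j]='c': k: 1→0; π[17]=0 (border '')
j=18 s[j]='a': π[18]=0 (border '')
j=19 s[j]='a': π[19]=0 (border '')
j=20 s[j]='a': π[20]=0 (border '')
j=21 s[j]='b': π[21]=1 (border 'b')
j=22 s[j]='a': k: 1→0; π[22]=0 (border '')
j=23 s[j]='b': π[23]=1 (border 'b')
j=24 s[j]='c': k: 1→0; π[24]=0 (border '')
j=25 s[j]='a': π[25]=0 (border '')
j=26 s[j]='a': π[26]=0 (border '')
j=27 s[j]='a': π[27]=0 (border '')
j=28 s[j]='a': π[28]=0 (border '')
j=29 s[j]='a': π[29]=0 (border '')
j=30 s[j]='b': π[30]=1 (border 'b')
j=31 s[j]='b': π[31]=2 (border 'bb')
j=32 s[j]='b': k: 2→1; π[32]=2 (border 'bb')
j=33 s[j]='b': k: 2→1; π[33]=2 (border 'bb')
j=34 s[j]='c': k: 2→1→0; π[34]=0 (border '')
j=35 s[j]='b': π[35]=1 (border 'b')
j=36 s[j]='a': k: 1→0; π[36]=0 (border '')
j=37 s[j]='a': π[37]=0 (border '')

[0, 1, 0, 0, 0, 0, 0, 0, 0, 0, 0, 0, 0, 0, 0, 0, 1, 0, 0, 0, 0, 1, 0, 1, 0, 0, 0, 0, 0, 0, 1, 2, 2, 2, 0, 1, 0, 0]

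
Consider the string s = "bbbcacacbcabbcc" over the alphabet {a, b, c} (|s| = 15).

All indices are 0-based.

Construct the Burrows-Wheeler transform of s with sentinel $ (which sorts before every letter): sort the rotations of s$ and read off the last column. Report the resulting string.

cccc$bacbbcbbaab

rank  rotation          last
    0  $bbbcacacbcabbcc  c
    1  abbcc$bbbcacacbc  c
    2  acacbcabbcc$bbbc  c
    3  acbcabbcc$bbbcac  c
    4  bbbcacacbcabbcc$  $
    5  bbcacacbcabbcc$b  b
    6  bbcc$bbbcacacbca  a
    7  bcabbcc$bbbcacac  c
    8  bcacacbcabbcc$bb  b
    9  bcc$bbbcacacbcab  b
   10  c$bbbcacacbcabbc  c
   11  cabbcc$bbbcacacb  b
   12  cacacbcabbcc$bbb  b
   13  cacbcabbcc$bbbca  a
   14  cbcabbcc$bbbcaca  a
   15  cc$bbbcacacbcabb  b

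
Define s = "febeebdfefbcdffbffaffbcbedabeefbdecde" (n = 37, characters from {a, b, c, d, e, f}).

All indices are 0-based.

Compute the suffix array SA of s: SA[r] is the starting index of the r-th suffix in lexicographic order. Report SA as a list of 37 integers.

[26, 18, 21, 10, 31, 5, 23, 2, 27, 15, 22, 34, 11, 25, 35, 32, 6, 12, 36, 4, 1, 33, 24, 3, 28, 8, 29, 17, 20, 9, 30, 14, 0, 7, 16, 19, 13]

rank | idx | suffix
   0 |  26 | abeefbdecde
   1 |  18 | affbcbedabeefbdecde
   2 |  21 | bcbedabeefbdecde
   3 |  10 | bcdffbffaffbcbedabeefbdecde
   4 |  31 | bdecde
   5 |   5 | bdfefbcdffbffaffbcbedabeefbdecde
   6 |  23 | bedabeefbdecde
   7 |   2 | beebdfefbcdffbffaffbcbedabeefbdecde
   8 |  27 | beefbdecde
   9 |  15 | bffaffbcbedabeefbdecde
  10 |  22 | cbedabeefbdecde
  11 |  34 | cde
  12 |  11 | cdffbffaffbcbedabeefbdecde
  13 |  25 | dabeefbdecde
  14 |  35 | de
  15 |  32 | decde
  16 |   6 | dfefbcdffbffaffbcbedabeefbdecde
  17 |  12 | dffbffaffbcbedabeefbdecde
  18 |  36 | e
  19 |   4 | ebdfefbcdffbffaffbcbedabeefbdecde
  20 |   1 | ebeebdfefbcdffbffaffbcbedabeefbdecde
  21 |  33 | ecde
  22 |  24 | edabeefbdecde
  23 |   3 | eebdfefbcdffbffaffbcbedabeefbdecde
  24 |  28 | eefbdecde
  25 |   8 | efbcdffbffaffbcbedabeefbdecde
  26 |  29 | efbdecde
  27 |  17 | faffbcbedabeefbdecde
  28 |  20 | fbcbedabeefbdecde
  29 |   9 | fbcdffbffaffbcbedabeefbdecde
  30 |  30 | fbdecde
  31 |  14 | fbffaffbcbedabeefbdecde
  32 |   0 | febeebdfefbcdffbffaffbcbedabeefbdecde
  33 |   7 | fefbcdffbffaffbcbedabeefbdecde
  34 |  16 | ffaffbcbedabeefbdecde
  35 |  19 | ffbcbedabeefbdecde
  36 |  13 | ffbffaffbcbedabeefbdecde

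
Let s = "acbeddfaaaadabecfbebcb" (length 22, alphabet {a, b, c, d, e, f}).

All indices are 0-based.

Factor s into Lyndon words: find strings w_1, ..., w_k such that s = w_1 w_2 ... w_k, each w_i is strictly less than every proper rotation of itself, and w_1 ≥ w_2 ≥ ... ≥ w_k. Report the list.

emit factor 1: 'acbeddf' (i=0, period=7)
emit factor 2: 'aaaadabecfbebcb' (i=7, period=15)

["acbeddf", "aaaadabecfbebcb"]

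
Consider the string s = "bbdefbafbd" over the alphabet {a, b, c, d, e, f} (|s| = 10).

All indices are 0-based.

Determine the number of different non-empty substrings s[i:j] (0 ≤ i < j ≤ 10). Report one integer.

rank→(start, suffix):
  0 → (6, 'afbd')
  1 → (5, 'bafbd')
  2 → (0, 'bbdefbafbd')
  3 → (8, 'bd')
  4 → (1, 'bdefbafbd')
  5 → (9, 'd')
  6 → (2, 'defbafbd')
  7 → (3, 'efbafbd')
  8 → (4, 'fbafbd')
  9 → (7, 'fbd')

SA = [6, 5, 0, 8, 1, 9, 2, 3, 4, 7]
[i] adj suffixes → lcp
  [1] 6/5 → 0 ('')
  [2] 5/0 → 1 ('b')
  [3] 0/8 → 1 ('b')
  [4] 8/1 → 2 ('bd')
  [5] 1/9 → 0 ('')
  [6] 9/2 → 1 ('d')
  [7] 2/3 → 0 ('')
  [8] 3/4 → 0 ('')
  [9] 4/7 → 2 ('fb')

n(n+1)/2 = 10·11/2 = 55
Σ LCP = 0 + 0 + 1 + 1 + 2 + 0 + 1 + 0 + 0 + 2 = 7
distinct = 55 − 7 = 48

48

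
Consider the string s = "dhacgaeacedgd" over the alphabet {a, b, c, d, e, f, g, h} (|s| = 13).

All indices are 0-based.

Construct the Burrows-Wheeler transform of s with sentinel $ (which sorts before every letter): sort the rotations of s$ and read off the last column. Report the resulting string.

rank  rotation        last
    0  $dhacgaeacedgd  d
    1  acedgd$dhacgae  e
    2  acgaeacedgd$dh  h
    3  aeacedgd$dhacg  g
    4  cedgd$dhacgaea  a
    5  cgaeacedgd$dha  a
    6  d$dhacgaeacedg  g
    7  dgd$dhacgaeace  e
    8  dhacgaeacedgd$  $
    9  eacedgd$dhacga  a
   10  edgd$dhacgaeac  c
   11  gaeacedgd$dhac  c
   12  gd$dhacgaeaced  d
   13  hacgaeacedgd$d  d

dehgaage$accdd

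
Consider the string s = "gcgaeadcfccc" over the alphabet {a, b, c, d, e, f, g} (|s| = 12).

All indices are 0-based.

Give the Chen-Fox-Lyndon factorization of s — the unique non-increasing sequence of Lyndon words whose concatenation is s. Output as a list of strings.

emit factor 1: 'g' (i=0, period=1)
emit factor 2: 'cg' (i=1, period=2)
emit factor 3: 'ae' (i=3, period=2)
emit factor 4: 'adcfccc' (i=5, period=7)

["g", "cg", "ae", "adcfccc"]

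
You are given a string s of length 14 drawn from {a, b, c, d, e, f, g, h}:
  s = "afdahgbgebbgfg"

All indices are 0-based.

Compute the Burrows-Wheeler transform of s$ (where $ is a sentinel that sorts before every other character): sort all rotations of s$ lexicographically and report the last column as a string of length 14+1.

rank  rotation         last
    0  $afdahgbgebbgfg  g
    1  afdahgbgebbgfg$  $
    2  ahgbgebbgfg$afd  d
    3  bbgfg$afdahgbge  e
    4  bgebbgfg$afdahg  g
    5  bgfg$afdahgbgeb  b
    6  dahgbgebbgfg$af  f
    7  ebbgfg$afdahgbg  g
    8  fdahgbgebbgfg$a  a
    9  fg$afdahgbgebbg  g
   10  g$afdahgbgebbgf  f
   11  gbgebbgfg$afdah  h
   12  gebbgfg$afdahgb  b
   13  gfg$afdahgbgebb  b
   14  hgbgebbgfg$afda  a

g$degbfgagfhbba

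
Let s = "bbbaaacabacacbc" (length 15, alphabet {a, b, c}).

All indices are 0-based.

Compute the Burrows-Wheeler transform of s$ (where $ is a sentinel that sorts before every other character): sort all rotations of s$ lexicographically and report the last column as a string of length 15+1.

rank  rotation          last
    0  $bbbaaacabacacbc  c
    1  aaacabacacbc$bbb  b
    2  aacabacacbc$bbba  a
    3  abacacbc$bbbaaac  c
    4  acabacacbc$bbbaa  a
    5  acacbc$bbbaaacab  b
    6  acbc$bbbaaacabac  c
    7  baaacabacacbc$bb  b
    8  bacacbc$bbbaaaca  a
    9  bbaaacabacacbc$b  b
   10  bbbaaacabacacbc$  $
   11  bc$bbbaaacabacac  c
   12  c$bbbaaacabacacb  b
   13  cabacacbc$bbbaaa  a
   14  cacbc$bbbaaacaba  a
   15  cbc$bbbaaacabaca  a

cbacabcbab$cbaaa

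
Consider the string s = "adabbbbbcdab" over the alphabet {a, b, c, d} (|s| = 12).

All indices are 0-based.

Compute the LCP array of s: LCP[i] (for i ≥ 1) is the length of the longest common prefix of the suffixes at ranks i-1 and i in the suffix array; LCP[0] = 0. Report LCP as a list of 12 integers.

rank | idx | suffix
   0 |  10 | ab
   1 |   2 | abbbbbcdab
   2 |   0 | adabbbbbcdab
   3 |  11 | b
   4 |   3 | bbbbbcdab
   5 |   4 | bbbbcdab
   6 |   5 | bbbcdab
   7 |   6 | bbcdab
   8 |   7 | bcdab
   9 |   8 | cdab
  10 |   9 | dab
  11 |   1 | dabbbbbcdab

SA = [10, 2, 0, 11, 3, 4, 5, 6, 7, 8, 9, 1]
i: (SA[i-1],SA[i]) lcp shared
  1: (10,2) 2 'ab'
  2: (2,0) 1 'a'
  3: (0,11) 0 ''
  4: (11,3) 1 'b'
  5: (3,4) 4 'bbbb'
  6: (4,5) 3 'bbb'
  7: (5,6) 2 'bb'
  8: (6,7) 1 'b'
  9: (7,8) 0 ''
  10: (8,9) 0 ''
  11: (9,1) 3 'dab'

[0, 2, 1, 0, 1, 4, 3, 2, 1, 0, 0, 3]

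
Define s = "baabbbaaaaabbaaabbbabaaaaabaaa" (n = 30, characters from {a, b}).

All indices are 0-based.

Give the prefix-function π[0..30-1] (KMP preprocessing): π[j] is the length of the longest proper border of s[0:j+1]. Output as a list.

π[0] = 0
j=1 s[j]='a': π[1]=0 (border '')
j=2 s[j]='a': π[2]=0 (border '')
j=3 s[j]='b': π[3]=1 (border 'b')
j=4 s[j]='b': k: 1→0; π[4]=1 (border 'b')
j=5 s[j]='b': k: 1→0; π[5]=1 (border 'b')
j=6 s[j]='a': π[6]=2 (border 'ba')
j=7 s[j]='a': π[7]=3 (border 'baa')
j=8 s[j]='a': k: 3→0; π[8]=0 (border '')
j=9 s[j]='a': π[9]=0 (border '')
j=10 s[j]='a': π[10]=0 (border '')
j=11 s[j]='b': π[11]=1 (border 'b')
j=12 s[j]='b': k: 1→0; π[12]=1 (border 'b')
j=13 s[j]='a': π[13]=2 (border 'ba')
j=14 s[j]='a': π[14]=3 (border 'baa')
j=15 s[j]='a': k: 3→0; π[15]=0 (border '')
j=16 s[j]='b': π[16]=1 (border 'b')
j=17 s[j]='b': k: 1→0; π[17]=1 (border 'b')
j=18 s[j]='b': k: 1→0; π[18]=1 (border 'b')
j=19 s[j]='a': π[19]=2 (border 'ba')
j=20 s[j]='b': k: 2→0; π[20]=1 (border 'b')
j=21 s[j]='a': π[21]=2 (border 'ba')
j=22 s[j]='a': π[22]=3 (border 'baa')
j=23 s[j]='a': k: 3→0; π[23]=0 (border '')
j=24 s[j]='a': π[24]=0 (border '')
j=25 s[j]='a': π[25]=0 (border '')
j=26 s[j]='b': π[26]=1 (border 'b')
j=27 s[j]='a': π[27]=2 (border 'ba')
j=28 s[j]='a': π[28]=3 (border 'baa')
j=29 s[j]='a': k: 3→0; π[29]=0 (border '')

[0, 0, 0, 1, 1, 1, 2, 3, 0, 0, 0, 1, 1, 2, 3, 0, 1, 1, 1, 2, 1, 2, 3, 0, 0, 0, 1, 2, 3, 0]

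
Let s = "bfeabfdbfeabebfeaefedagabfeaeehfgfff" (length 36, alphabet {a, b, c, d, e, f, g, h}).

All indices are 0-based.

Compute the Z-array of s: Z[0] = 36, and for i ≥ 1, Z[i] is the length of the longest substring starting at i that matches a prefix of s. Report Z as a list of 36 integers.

[36, 0, 0, 0, 2, 0, 0, 5, 0, 0, 0, 1, 0, 4, 0, 0, 0, 0, 0, 0, 0, 0, 0, 0, 4, 0, 0, 0, 0, 0, 0, 0, 0, 0, 0, 0]

Z[0]=36
i=1: outside box; Z[1]=0
i=2: outside box; Z[2]=0
i=3: outside box; Z[3]=0
i=4: outside box; Z[4]=2 scan→box=[4,6)
i=5: min(r-i=1, Z[1]=0)=0; Z[5]=0
i=6: outside box; Z[6]=0
i=7: outside box; Z[7]=5 scan→box=[7,12)
i=8: min(r-i=4, Z[1]=0)=0; Z[8]=0
i=9: min(r-i=3, Z[2]=0)=0; Z[9]=0
i=10: min(r-i=2, Z[3]=0)=0; Z[10]=0
i=11: min(r-i=1, Z[4]=2)=1; Z[11]=1
i=12: outside box; Z[12]=0
i=13: outside box; Z[13]=4 scan→box=[13,17)
i=14: min(r-i=3, Z[1]=0)=0; Z[14]=0
i=15: min(r-i=2, Z[2]=0)=0; Z[15]=0
i=16: min(r-i=1, Z[3]=0)=0; Z[16]=0
i=17: outside box; Z[17]=0
i=18: outside box; Z[18]=0
i=19: outside box; Z[19]=0
i=20: outside box; Z[20]=0
i=21: outside box; Z[21]=0
i=22: outside box; Z[22]=0
i=23: outside box; Z[23]=0
i=24: outside box; Z[24]=4 scan→box=[24,28)
i=25: min(r-i=3, Z[1]=0)=0; Z[25]=0
i=26: min(r-i=2, Z[2]=0)=0; Z[26]=0
i=27: min(r-i=1, Z[3]=0)=0; Z[27]=0
i=28: outside box; Z[28]=0
i=29: outside box; Z[29]=0
i=30: outside box; Z[30]=0
i=31: outside box; Z[31]=0
i=32: outside box; Z[32]=0
i=33: outside box; Z[33]=0
i=34: outside box; Z[34]=0
i=35: outside box; Z[35]=0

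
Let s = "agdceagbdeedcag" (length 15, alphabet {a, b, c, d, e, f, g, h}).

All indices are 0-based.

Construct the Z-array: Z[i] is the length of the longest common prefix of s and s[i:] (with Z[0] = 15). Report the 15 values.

[15, 0, 0, 0, 0, 2, 0, 0, 0, 0, 0, 0, 0, 2, 0]

Z[0]=15
i=1: i≥r, start 0; Z[1]=0
i=2: i≥r, start 0; Z[2]=0
i=3: i≥r, start 0; Z[3]=0
i=4: i≥r, start 0; Z[4]=0
i=5: i≥r, start 0; Z[5]=2 scan→box=[5,7)
i=6: min(r-i=1, Z[1]=0)=0; Z[6]=0
i=7: i≥r, start 0; Z[7]=0
i=8: i≥r, start 0; Z[8]=0
i=9: i≥r, start 0; Z[9]=0
i=10: i≥r, start 0; Z[10]=0
i=11: i≥r, start 0; Z[11]=0
i=12: i≥r, start 0; Z[12]=0
i=13: i≥r, start 0; Z[13]=2 scan→box=[13,15)
i=14: min(r-i=1, Z[1]=0)=0; Z[14]=0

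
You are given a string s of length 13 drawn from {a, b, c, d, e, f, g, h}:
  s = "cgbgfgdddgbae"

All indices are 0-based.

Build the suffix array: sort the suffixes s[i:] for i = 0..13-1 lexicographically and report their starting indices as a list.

[11, 10, 2, 0, 6, 7, 8, 12, 4, 9, 1, 5, 3]

sorted suffixes:
  #0 SA[0]=11  'ae'
  #1 SA[1]=10  'bae'
  #2 SA[2]=2  'bgfgdddgbae'
  #3 SA[3]=0  'cgbgfgdddgbae'
  #4 SA[4]=6  'dddgbae'
  #5 SA[5]=7  'ddgbae'
  #6 SA[6]=8  'dgbae'
  #7 SA[7]=12  'e'
  #8 SA[8]=4  'fgdddgbae'
  #9 SA[9]=9  'gbae'
  #10 SA[10]=1  'gbgfgdddgbae'
  #11 SA[11]=5  'gdddgbae'
  #12 SA[12]=3  'gfgdddgbae'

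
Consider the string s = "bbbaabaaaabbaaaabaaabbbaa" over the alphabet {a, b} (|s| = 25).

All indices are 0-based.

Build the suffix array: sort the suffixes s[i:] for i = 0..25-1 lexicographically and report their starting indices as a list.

rank→(start, suffix):
  0 → (24, 'a')
  1 → (23, 'aa')
  2 → (12, 'aaaabaaabbbaa')
  3 → (6, 'aaaabbaaaabaaabbbaa')
  4 → (13, 'aaabaaabbbaa')
  5 → (7, 'aaabbaaaabaaabbbaa')
  6 → (17, 'aaabbbaa')
  7 → (3, 'aabaaaabbaaaabaaabbbaa')
  8 → (14, 'aabaaabbbaa')
  9 → (8, 'aabbaaaabaaabbbaa')
  10 → (18, 'aabbbaa')
  11 → (4, 'abaaaabbaaaabaaabbbaa')
  12 → (15, 'abaaabbbaa')
  13 → (9, 'abbaaaabaaabbbaa')
  14 → (19, 'abbbaa')
  15 → (22, 'baa')
  16 → (11, 'baaaabaaabbbaa')
  17 → (5, 'baaaabbaaaabaaabbbaa')
  18 → (16, 'baaabbbaa')
  19 → (2, 'baabaaaabbaaaabaaabbbaa')
  20 → (21, 'bbaa')
  21 → (10, 'bbaaaabaaabbbaa')
  22 → (1, 'bbaabaaaabbaaaabaaabbbaa')
  23 → (20, 'bbbaa')
  24 → (0, 'bbbaabaaaabbaaaabaaabbbaa')

[24, 23, 12, 6, 13, 7, 17, 3, 14, 8, 18, 4, 15, 9, 19, 22, 11, 5, 16, 2, 21, 10, 1, 20, 0]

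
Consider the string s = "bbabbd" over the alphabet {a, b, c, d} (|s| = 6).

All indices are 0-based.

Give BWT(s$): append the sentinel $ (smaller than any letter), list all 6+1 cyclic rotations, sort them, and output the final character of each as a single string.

dbb$abb

rank  rotation last
    0  $bbabbd  d
    1  abbd$bb  b
    2  babbd$b  b
    3  bbabbd$  $
    4  bbd$bba  a
    5  bd$bbab  b
    6  d$bbabb  b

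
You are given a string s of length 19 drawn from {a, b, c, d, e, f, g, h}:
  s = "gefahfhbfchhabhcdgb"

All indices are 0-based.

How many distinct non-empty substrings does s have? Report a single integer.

rank | idx | suffix
   0 |  12 | abhcdgb
   1 |   3 | ahfhbfchhabhcdgb
   2 |  18 | b
   3 |   7 | bfchhabhcdgb
   4 |  13 | bhcdgb
   5 |  15 | cdgb
   6 |   9 | chhabhcdgb
   7 |  16 | dgb
   8 |   1 | efahfhbfchhabhcdgb
   9 |   2 | fahfhbfchhabhcdgb
  10 |   8 | fchhabhcdgb
  11 |   5 | fhbfchhabhcdgb
  12 |  17 | gb
  13 |   0 | gefahfhbfchhabhcdgb
  14 |  11 | habhcdgb
  15 |   6 | hbfchhabhcdgb
  16 |  14 | hcdgb
  17 |   4 | hfhbfchhabhcdgb
  18 |  10 | hhabhcdgb

SA = [12, 3, 18, 7, 13, 15, 9, 16, 1, 2, 8, 5, 17, 0, 11, 6, 14, 4, 10]
rank  pair      lcp
   1  s[12:],s[3:]  1  'a'
   2  s[3:],s[18:]  0  ''
   3  s[18:],s[7:]  1  'b'
   4  s[7:],s[13:]  1  'b'
   5  s[13:],s[15:]  0  ''
   6  s[15:],s[9:]  1  'c'
   7  s[9:],s[16:]  0  ''
   8  s[16:],s[1:]  0  ''
   9  s[1:],s[2:]  0  ''
  10  s[2:],s[8:]  1  'f'
  11  s[8:],s[5:]  1  'f'
  12  s[5:],s[17:]  0  ''
  13  s[17:],s[0:]  1  'g'
  14  s[0:],s[11:]  0  ''
  15  s[11:],s[6:]  1  'h'
  16  s[6:],s[14:]  1  'h'
  17  s[14:],s[4:]  1  'h'
  18  s[4:],s[10:]  1  'h'

n(n+1)/2 = 19·20/2 = 190
Σ LCP = 0 + 1 + 0 + 1 + 1 + 0 + 1 + 0 + 0 + 0 + 1 + 1 + 0 + 1 + 0 + 1 + 1 + 1 + 1 = 11
distinct = 190 − 11 = 179

179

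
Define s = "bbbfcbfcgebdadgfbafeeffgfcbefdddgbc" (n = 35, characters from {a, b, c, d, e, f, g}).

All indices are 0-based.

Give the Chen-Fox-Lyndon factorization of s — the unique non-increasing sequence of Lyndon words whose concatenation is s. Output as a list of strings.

["bbbfcbfcgebd", "adgfbafeeffgfcbefdddgbc"]

emit factor 1: 'bbbfcbfcgebd' (i=0, period=12)
emit factor 2: 'adgfbafeeffgfcbefdddgbc' (i=12, period=23)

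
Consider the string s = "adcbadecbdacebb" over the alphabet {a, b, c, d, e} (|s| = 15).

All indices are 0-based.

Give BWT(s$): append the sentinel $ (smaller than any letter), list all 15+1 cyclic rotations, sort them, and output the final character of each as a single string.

rank  rotation          last
    0  $adcbadecbdacebb  b
    1  acebb$adcbadecbd  d
    2  adcbadecbdacebb$  $
    3  adecbdacebb$adcb  b
    4  b$adcbadecbdaceb  b
    5  badecbdacebb$adc  c
    6  bb$adcbadecbdace  e
    7  bdacebb$adcbadec  c
    8  cbadecbdacebb$ad  d
    9  cbdacebb$adcbade  e
   10  cebb$adcbadecbda  a
   11  dacebb$adcbadecb  b
   12  dcbadecbdacebb$a  a
   13  decbdacebb$adcba  a
   14  ebb$adcbadecbdac  c
   15  ecbdacebb$adcbad  d

bd$bbcecdeabaacd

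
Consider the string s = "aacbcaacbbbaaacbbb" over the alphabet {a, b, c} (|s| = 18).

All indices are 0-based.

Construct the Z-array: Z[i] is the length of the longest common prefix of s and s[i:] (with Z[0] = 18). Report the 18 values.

Z[0]=18
i=1: i≥r, start 0; Z[1]=1 scan→box=[1,2)
i=2: i≥r, start 0; Z[2]=0
i=3: i≥r, start 0; Z[3]=0
i=4: i≥r, start 0; Z[4]=0
i=5: i≥r, start 0; Z[5]=4 scan→box=[5,9)
i=6: min(r-i=3, Z[1]=1)=1; Z[6]=1
i=7: min(r-i=2, Z[2]=0)=0; Z[7]=0
i=8: min(r-i=1, Z[3]=0)=0; Z[8]=0
i=9: i≥r, start 0; Z[9]=0
i=10: i≥r, start 0; Z[10]=0
i=11: i≥r, start 0; Z[11]=2 scan→box=[11,13)
i=12: min(r-i=1, Z[1]=1)=1; Z[12]=4 scan→box=[12,16)
i=13: min(r-i=3, Z[1]=1)=1; Z[13]=1
i=14: min(r-i=2, Z[2]=0)=0; Z[14]=0
i=15: min(r-i=1, Z[3]=0)=0; Z[15]=0
i=16: i≥r, start 0; Z[16]=0
i=17: i≥r, start 0; Z[17]=0

[18, 1, 0, 0, 0, 4, 1, 0, 0, 0, 0, 2, 4, 1, 0, 0, 0, 0]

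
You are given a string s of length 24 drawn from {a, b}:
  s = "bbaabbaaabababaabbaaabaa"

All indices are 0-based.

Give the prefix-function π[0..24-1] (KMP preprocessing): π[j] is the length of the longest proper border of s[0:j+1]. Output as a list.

π[0] = 0
j=1 s[j]='b': π[1]=1 (border 'b')
j=2 s[j]='a': k: 1→0; π[2]=0 (border '')
j=3 s[j]='a': π[3]=0 (border '')
j=4 s[j]='b': π[4]=1 (border 'b')
j=5 s[j]='b': π[5]=2 (border 'bb')
j=6 s[j]='a': π[6]=3 (border 'bba')
j=7 s[j]='a': π[7]=4 (border 'bbaa')
j=8 s[j]='a': k: 4→0; π[8]=0 (border '')
j=9 s[j]='b': π[9]=1 (border 'b')
j=10 s[j]='a': k: 1→0; π[10]=0 (border '')
j=11 s[j]='b': π[11]=1 (border 'b')
j=12 s[j]='a': k: 1→0; π[12]=0 (border '')
j=13 s[j]='b': π[13]=1 (border 'b')
j=14 s[j]='a': k: 1→0; π[14]=0 (border '')
j=15 s[j]='a': π[15]=0 (border '')
j=16 s[j]='b': π[16]=1 (border 'b')
j=17 s[j]='b': π[17]=2 (border 'bb')
j=18 s[j]='a': π[18]=3 (border 'bba')
j=19 s[j]='a': π[19]=4 (border 'bbaa')
j=20 s[j]='a': k: 4→0; π[20]=0 (border '')
j=21 s[j]='b': π[21]=1 (border 'b')
j=22 s[j]='a': k: 1→0; π[22]=0 (border '')
j=23 s[j]='a': π[23]=0 (border '')

[0, 1, 0, 0, 1, 2, 3, 4, 0, 1, 0, 1, 0, 1, 0, 0, 1, 2, 3, 4, 0, 1, 0, 0]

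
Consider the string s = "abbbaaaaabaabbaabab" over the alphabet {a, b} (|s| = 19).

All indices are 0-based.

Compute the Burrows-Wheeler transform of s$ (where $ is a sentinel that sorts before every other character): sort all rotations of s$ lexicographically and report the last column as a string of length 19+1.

bbaaabbbaaa$abbaabaa

rank  rotation              last
    0  $abbbaaaaabaabbaabab  b
    1  aaaaabaabbaabab$abbb  b
    2  aaaabaabbaabab$abbba  a
    3  aaabaabbaabab$abbbaa  a
    4  aabaabbaabab$abbbaaa  a
    5  aabab$abbbaaaaabaabb  b
    6  aabbaabab$abbbaaaaab  b
    7  ab$abbbaaaaabaabbaab  b
    8  abaabbaabab$abbbaaaa  a
    9  abab$abbbaaaaabaabba  a
   10  abbaabab$abbbaaaaaba  a
   11  abbbaaaaabaabbaabab$  $
   12  b$abbbaaaaabaabbaaba  a
   13  baaaaabaabbaabab$abb  b
   14  baabab$abbbaaaaabaab  b
   15  baabbaabab$abbbaaaaa  a
   16  bab$abbbaaaaabaabbaa  a
   17  bbaaaaabaabbaabab$ab  b
   18  bbaabab$abbbaaaaabaa  a
   19  bbbaaaaabaabbaabab$a  a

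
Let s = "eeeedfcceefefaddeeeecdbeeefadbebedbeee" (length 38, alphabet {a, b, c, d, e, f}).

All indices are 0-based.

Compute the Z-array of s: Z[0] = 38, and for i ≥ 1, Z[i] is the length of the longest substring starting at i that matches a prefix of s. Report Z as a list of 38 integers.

Z[0]=38
i=1: fresh scan; Z[1]=3 grow→box=[1,4)
i=2: min(r-i=2, Z[1]=3)=2; Z[2]=2
i=3: min(r-i=1, Z[2]=2)=1; Z[3]=1
i=4: fresh scan; Z[4]=0
i=5: fresh scan; Z[5]=0
i=6: fresh scan; Z[6]=0
i=7: fresh scan; Z[7]=0
i=8: fresh scan; Z[8]=2 grow→box=[8,10)
i=9: min(r-i=1, Z[1]=3)=1; Z[9]=1
i=10: fresh scan; Z[10]=0
i=11: fresh scan; Z[11]=1 grow→box=[11,12)
i=12: fresh scan; Z[12]=0
i=13: fresh scan; Z[13]=0
i=14: fresh scan; Z[14]=0
i=15: fresh scan; Z[15]=0
i=16: fresh scan; Z[16]=4 grow→box=[16,20)
i=17: min(r-i=3, Z[1]=3)=3; Z[17]=3
i=18: min(r-i=2, Z[2]=2)=2; Z[18]=2
i=19: min(r-i=1, Z[3]=1)=1; Z[19]=1
i=20: fresh scan; Z[20]=0
i=21: fresh scan; Z[21]=0
i=22: fresh scan; Z[22]=0
i=23: fresh scan; Z[23]=3 grow→box=[23,26)
i=24: min(r-i=2, Z[1]=3)=2; Z[24]=2
i=25: min(r-i=1, Z[2]=2)=1; Z[25]=1
i=26: fresh scan; Z[26]=0
i=27: fresh scan; Z[27]=0
i=28: fresh scan; Z[28]=0
i=29: fresh scan; Z[29]=0
i=30: fresh scan; Z[30]=1 grow→box=[30,31)
i=31: fresh scan; Z[31]=0
i=32: fresh scan; Z[32]=1 grow→box=[32,33)
i=33: fresh scan; Z[33]=0
i=34: fresh scan; Z[34]=0
i=35: fresh scan; Z[35]=3 grow→box=[35,38)
i=36: min(r-i=2, Z[1]=3)=2; Z[36]=2
i=37: min(r-i=1, Z[2]=2)=1; Z[37]=1

[38, 3, 2, 1, 0, 0, 0, 0, 2, 1, 0, 1, 0, 0, 0, 0, 4, 3, 2, 1, 0, 0, 0, 3, 2, 1, 0, 0, 0, 0, 1, 0, 1, 0, 0, 3, 2, 1]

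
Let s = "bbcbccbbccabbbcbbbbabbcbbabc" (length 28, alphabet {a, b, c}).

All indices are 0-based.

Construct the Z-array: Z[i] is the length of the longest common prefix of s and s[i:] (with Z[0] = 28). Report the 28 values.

[28, 1, 0, 1, 0, 0, 3, 1, 0, 0, 0, 2, 4, 1, 0, 2, 2, 2, 1, 0, 4, 1, 0, 2, 1, 0, 1, 0]

Z[0]=28
i=1: i≥r, start 0; Z[1]=1 scan→box=[1,2)
i=2: i≥r, start 0; Z[2]=0
i=3: i≥r, start 0; Z[3]=1 scan→box=[3,4)
i=4: i≥r, start 0; Z[4]=0
i=5: i≥r, start 0; Z[5]=0
i=6: i≥r, start 0; Z[6]=3 scan→box=[6,9)
i=7: min(r-i=2, Z[1]=1)=1; Z[7]=1
i=8: min(r-i=1, Z[2]=0)=0; Z[8]=0
i=9: i≥r, start 0; Z[9]=0
i=10: i≥r, start 0; Z[10]=0
i=11: i≥r, start 0; Z[11]=2 scan→box=[11,13)
i=12: min(r-i=1, Z[1]=1)=1; Z[12]=4 scan→box=[12,16)
i=13: min(r-i=3, Z[1]=1)=1; Z[13]=1
i=14: min(r-i=2, Z[2]=0)=0; Z[14]=0
i=15: min(r-i=1, Z[3]=1)=1; Z[15]=2 scan→box=[15,17)
i=16: min(r-i=1, Z[1]=1)=1; Z[16]=2 scan→box=[16,18)
i=17: min(r-i=1, Z[1]=1)=1; Z[17]=2 scan→box=[17,19)
i=18: min(r-i=1, Z[1]=1)=1; Z[18]=1
i=19: i≥r, start 0; Z[19]=0
i=20: i≥r, start 0; Z[20]=4 scan→box=[20,24)
i=21: min(r-i=3, Z[1]=1)=1; Z[21]=1
i=22: min(r-i=2, Z[2]=0)=0; Z[22]=0
i=23: min(r-i=1, Z[3]=1)=1; Z[23]=2 scan→box=[23,25)
i=24: min(r-i=1, Z[1]=1)=1; Z[24]=1
i=25: i≥r, start 0; Z[25]=0
i=26: i≥r, start 0; Z[26]=1 scan→box=[26,27)
i=27: i≥r, start 0; Z[27]=0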